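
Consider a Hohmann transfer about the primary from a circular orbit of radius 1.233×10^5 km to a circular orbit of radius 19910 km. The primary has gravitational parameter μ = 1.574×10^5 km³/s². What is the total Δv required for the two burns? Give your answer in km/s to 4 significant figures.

Δv = 1.412 km/s

Semi-major axis of the transfer orbit: a_t = (1.233×10^5 + 19910)/2 = 71605 km.
At r₁ the circular-orbit speed is v₁ = √(μ/r₁) = 1.1299 km/s.
Transfer-orbit speed at r₁ (vis-viva): v_a = √[μ(2/r₁ − 1/a_t)] = 0.59578 km/s.
First burn Δv₁ = |v_a − v₁| = 0.5341 km/s.
Circular speed at r₂: v₂ = √(μ/r₂) = 2.8117 km/s.
Transfer-orbit speed at r₂: v_p = √[μ(2/r₂ − 1/a_t)] = 3.6896 km/s.
Second burn Δv₂ = |v₂ − v_p| = 0.8779 km/s.
Total Δv = Δv₁ + Δv₂ = 1.412 km/s.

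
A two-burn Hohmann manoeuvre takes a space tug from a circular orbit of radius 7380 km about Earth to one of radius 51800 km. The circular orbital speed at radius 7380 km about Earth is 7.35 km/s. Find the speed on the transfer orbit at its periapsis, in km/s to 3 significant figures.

From the circular-orbit relation v² = μ/r at r = 7380 km: μ = v²r = (7.35)² × 7380 = 3.98686×10^5 km³/s².
Semi-major axis of the transfer orbit: a_t = (7380 + 51800)/2 = 29590 km.
At periapsis, r = 7380 km.
From the vis-viva equation, v = √[μ(2/r − 1/a_t)] = 9.725 km/s.

v = 9.72 km/s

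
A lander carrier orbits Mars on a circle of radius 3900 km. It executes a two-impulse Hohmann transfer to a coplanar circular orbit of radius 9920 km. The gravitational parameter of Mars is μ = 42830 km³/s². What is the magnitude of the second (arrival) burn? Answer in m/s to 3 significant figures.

Semi-major axis of the transfer orbit: a_t = (3900 + 9920)/2 = 6910 km.
On the circular orbit at r = 9920 km, v_c = √(μ/r) = 2.07787 km/s.
Transfer-orbit speed at the same r (vis-viva, a = a_t): v_t = √[μ(2/r − 1/a_t)] = 1.56103 km/s.
Δv₂ = |v_t − v_c| = |1.56103 − 2.07787| = 0.5168 km/s.

Δv₂ = 517 m/s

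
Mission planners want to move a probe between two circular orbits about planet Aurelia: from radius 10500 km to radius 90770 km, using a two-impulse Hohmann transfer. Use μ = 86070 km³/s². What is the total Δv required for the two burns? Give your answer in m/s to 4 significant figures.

Δv = 1501 m/s

Semi-major axis of the transfer orbit: a_t = (10500 + 90770)/2 = 50635 km.
At r₁ the circular-orbit speed is v₁ = √(μ/r₁) = 2.86307 km/s.
Transfer-orbit speed at r₁ (vis-viva): v_p = √[μ(2/r₁ − 1/a_t)] = 3.83334 km/s.
First burn Δv₁ = |v_p − v₁| = 0.9703 km/s.
Circular speed at r₂: v₂ = √(μ/r₂) = 0.97377 km/s.
Transfer-orbit speed at r₂: v_a = √[μ(2/r₂ − 1/a_t)] = 0.44343 km/s.
Second burn Δv₂ = |v₂ − v_a| = 0.5303 km/s.
Total Δv = Δv₁ + Δv₂ = 1.501 km/s.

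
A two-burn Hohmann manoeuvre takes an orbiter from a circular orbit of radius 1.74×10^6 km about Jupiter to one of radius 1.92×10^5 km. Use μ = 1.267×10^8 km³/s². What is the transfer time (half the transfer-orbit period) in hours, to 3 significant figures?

t = 73.6 hours

Transfer-ellipse semi-major axis a_t = (r₁ + r₂)/2 = (1.740×10^6 + 1.920×10^5)/2 = 9.660×10^5 km.
By Kepler's third law the transfer-orbit period is T = 2π√(a_t³/μ), so t = T/2 = 2.650×10^5 s.
Converting: 2.650×10^5 s ÷ 3600 s/hour = 73.6 hours.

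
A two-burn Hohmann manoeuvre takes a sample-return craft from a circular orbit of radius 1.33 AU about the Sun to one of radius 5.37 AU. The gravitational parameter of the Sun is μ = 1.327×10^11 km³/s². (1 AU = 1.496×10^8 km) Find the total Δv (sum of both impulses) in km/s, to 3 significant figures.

In km: r₁ = 1.33 × 1.496×10^8 = 1.98968×10^8 km; r₂ = 5.37 × 1.496×10^8 = 8.03352×10^8 km.
The Hohmann ellipse has a_t = (r₁ + r₂)/2 = 5.0116×10^8 km.
At r₁ the circular-orbit speed is v₁ = √(μ/r₁) = 25.825 km/s.
Transfer-orbit speed at r₁ (vis-viva equation): v_p = √[μ(2/r₁ − 1/a_t)] = 32.697 km/s.
First burn Δv₁ = |v_p − v₁| = 6.872 km/s.
At r₂, v₂ = √(μ/r₂) = 12.852 km/s.
Transfer-orbit speed at r₂: v_a = √[μ(2/r₂ − 1/a_t)] = 8.0982 km/s.
Second burn Δv₂ = |v₂ − v_a| = 4.754 km/s.
Δv = Δv₁ + Δv₂ = 6.872 + 4.754 = 11.63 km/s.

Δv = 11.6 km/s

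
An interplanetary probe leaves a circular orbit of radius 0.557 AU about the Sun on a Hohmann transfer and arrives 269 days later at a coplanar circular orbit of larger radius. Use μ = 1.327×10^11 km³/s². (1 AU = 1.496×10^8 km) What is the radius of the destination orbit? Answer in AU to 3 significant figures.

r₂ = 2.03 AU

In km: r₁ = 0.557 × 1.496×10^8 = 8.33272×10^7 km.
Transfer time t = 269 days = 2.32416×10^7 s, and t = π√(a_t³/μ).
So a_t = (μ t²/π²)^(1/3) = (1.327×10^11 × (2.32416×10^7)² / π²)^(1/3) = 1.9366×10^8 km.
Since a_t = (r₁ + r₂)/2, r₂ = 2a_t − r₁ = 2×1.9366×10^8 − 8.33272×10^7 = 3.039928×10^8 km.
In AU: r₂ = 3.039928×10^8 / 1.496×10^8 = 2.03 AU.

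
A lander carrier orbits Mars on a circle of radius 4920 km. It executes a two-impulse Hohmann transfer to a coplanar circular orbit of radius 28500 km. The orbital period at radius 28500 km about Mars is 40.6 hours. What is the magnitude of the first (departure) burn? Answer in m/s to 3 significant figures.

From Kepler's third law T² = 4π²r³/μ at r = 28500 km, T = 40.6 hours = 40.6 × 3600 s = 1.4616×10^5 s: μ = 4π²r³/T² = 42779.7 km³/s².
Semi-major axis of the transfer orbit: a_t = (4920 + 28500)/2 = 16710 km.
Circular speed at r = 4920 km: v_c = √(μ/r) = 2.94874 km/s.
Transfer-orbit speed at the same r (vis-viva, a = a_t): v_t = √[μ(2/r − 1/a_t)] = 3.85097 km/s.
Δv₁ = |v_t − v_c| = |3.85097 − 2.94874| = 0.9022 km/s.

Δv₁ = 902 m/s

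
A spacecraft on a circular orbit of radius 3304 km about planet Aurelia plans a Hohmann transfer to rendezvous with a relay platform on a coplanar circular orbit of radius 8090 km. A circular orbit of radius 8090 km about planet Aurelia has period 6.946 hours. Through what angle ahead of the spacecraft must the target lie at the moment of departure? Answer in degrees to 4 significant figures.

From Kepler's third law T² = 4π²r³/μ at r = 8090 km, T = 6.946 hours = 6.946 × 3600 s = 25005.6 s: μ = 4π²r³/T² = 33429.6 km³/s².
The Hohmann ellipse has a_t = (r₁ + r₂)/2 = 5697 km.
The half-period of the transfer ellipse is t = π√(a_t³/μ) = 7388.5 s.
The target's mean motion on its circular orbit is ω₂ = √(μ/r₂³) = 2.5127×10^-4 rad/s.
Angle swept by the target during transfer: ω₂·t = 1.8565 rad = 106.37°.
Arrival is 180° from departure on the ellipse, so φ = 180° − 106.37° = 73.63°.

φ = 73.63°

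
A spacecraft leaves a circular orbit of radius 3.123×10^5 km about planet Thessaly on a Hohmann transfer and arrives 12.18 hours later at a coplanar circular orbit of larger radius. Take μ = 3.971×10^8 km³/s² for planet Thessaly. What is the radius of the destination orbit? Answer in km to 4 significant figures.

Transfer time t = 12.18 hours = 43848 s, and t = π√(a_t³/μ).
So a_t = (μ t²/π²)^(1/3) = (3.971×10^8 × (43848)² / π²)^(1/3) = 4.2609×10^5 km.
Since a_t = (r₁ + r₂)/2, r₂ = 2a_t − r₁ = 2×4.2609×10^5 − 3.123×10^5 = 5.3988×10^5 km.

r₂ = 5.399×10^5 km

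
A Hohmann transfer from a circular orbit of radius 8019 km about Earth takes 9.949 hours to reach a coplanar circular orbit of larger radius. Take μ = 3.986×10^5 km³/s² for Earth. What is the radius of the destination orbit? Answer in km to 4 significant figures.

Transfer time t = 9.949 hours = 35816.4 s, and t = π√(a_t³/μ).
So a_t = (μ t²/π²)^(1/3) = (3.986×10^5 × (35816.4)² / π²)^(1/3) = 37279 km.
Since a_t = (r₁ + r₂)/2, r₂ = 2a_t − r₁ = 2×37279 − 8019 = 66539 km.

r₂ = 66540 km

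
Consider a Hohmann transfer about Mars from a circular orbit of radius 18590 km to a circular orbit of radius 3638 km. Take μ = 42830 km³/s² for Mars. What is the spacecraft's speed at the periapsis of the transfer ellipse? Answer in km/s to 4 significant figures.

Transfer-ellipse semi-major axis a_t = (r₁ + r₂)/2 = (18590 + 3638)/2 = 11114 km.
At periapsis, r = 3638 km.
Applying v² = μ(2/r − 1/a_t): v = 4.438 km/s.

v = 4.438 km/s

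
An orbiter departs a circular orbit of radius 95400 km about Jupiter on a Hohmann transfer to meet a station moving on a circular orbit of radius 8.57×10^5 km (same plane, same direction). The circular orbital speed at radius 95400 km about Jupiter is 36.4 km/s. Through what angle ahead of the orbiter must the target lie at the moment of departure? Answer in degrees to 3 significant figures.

φ = 105°

From the circular-orbit relation v² = μ/r at r = 95400 km: μ = v²r = (36.4)² × 95400 = 1.26401×10^8 km³/s².
Transfer-ellipse semi-major axis a_t = (r₁ + r₂)/2 = (95400 + 8.570×10^5)/2 = 4.762×10^5 km.
Transfer time t = π√(a_t³/μ) = 91824.5 s.
The target's mean motion on its circular orbit is ω₂ = √(μ/r₂³) = 1.41711×10^-5 rad/s.
Angle swept by the target during transfer: ω₂·t = 1.3013 rad = 74.56°.
Arrival is 180° from departure on the ellipse, so φ = 180° − 74.56° = 105°.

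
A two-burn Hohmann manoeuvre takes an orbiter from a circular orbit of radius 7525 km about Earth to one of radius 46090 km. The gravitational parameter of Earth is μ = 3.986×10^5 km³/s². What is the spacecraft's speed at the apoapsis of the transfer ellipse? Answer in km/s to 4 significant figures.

v = 1.558 km/s

Transfer-ellipse semi-major axis a_t = (r₁ + r₂)/2 = (7525 + 46090)/2 = 26807.5 km.
The apoapsis of the transfer ellipse is at r = 46090 km.
Applying v² = μ(2/r − 1/a_t): v = 1.558 km/s.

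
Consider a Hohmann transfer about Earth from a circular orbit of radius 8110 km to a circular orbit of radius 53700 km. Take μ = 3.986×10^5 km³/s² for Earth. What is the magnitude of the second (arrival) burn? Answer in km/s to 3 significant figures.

The Hohmann ellipse has a_t = (r₁ + r₂)/2 = 30905 km.
Circular speed at r = 53700 km: v_c = √(μ/r) = 2.7245 km/s.
Transfer-orbit speed at the same r (vis-viva, a = a_t): v_t = √[μ(2/r − 1/a_t)] = 1.3957 km/s.
Δv₂ = |v_t − v_c| = |1.3957 − 2.7245| = 1.329 km/s.

Δv₂ = 1.33 km/s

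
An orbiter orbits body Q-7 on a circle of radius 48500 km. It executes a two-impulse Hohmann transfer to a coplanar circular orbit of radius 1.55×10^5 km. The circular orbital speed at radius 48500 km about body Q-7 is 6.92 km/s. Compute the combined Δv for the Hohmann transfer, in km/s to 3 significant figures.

From the circular-orbit relation v² = μ/r at r = 48500 km: μ = v²r = (6.92)² × 48500 = 2.32249×10^6 km³/s².
Semi-major axis of the transfer orbit: a_t = (48500 + 1.550×10^5)/2 = 1.0175×10^5 km.
Circular speed at r₁: v₁ = √(μ/r₁) = √(2.32249×10^6/48500) = 6.920 km/s.
Transfer-orbit speed at r₁ (v² = μ(2/r − 1/a)): v_p = √[μ(2/r₁ − 1/a_t)] = 8.541 km/s.
First burn Δv₁ = |v_p − v₁| = 1.621 km/s.
At r₂, v₂ = √(μ/r₂) = 3.8709 km/s.
Transfer-orbit speed at r₂: v_a = √[μ(2/r₂ − 1/a_t)] = 2.6725 km/s.
Second burn Δv₂ = |v₂ − v_a| = 1.198 km/s.
Δv = Δv₁ + Δv₂ = 1.621 + 1.198 = 2.819 km/s.

Δv = 2.82 km/s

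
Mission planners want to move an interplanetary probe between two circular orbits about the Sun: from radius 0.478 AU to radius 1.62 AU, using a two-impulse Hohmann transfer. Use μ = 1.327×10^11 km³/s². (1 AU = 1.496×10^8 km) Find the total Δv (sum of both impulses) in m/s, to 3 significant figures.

In km: r₁ = 0.478 × 1.496×10^8 = 7.15088×10^7 km; r₂ = 1.62 × 1.496×10^8 = 2.42352×10^8 km.
Semi-major axis of the transfer orbit: a_t = (7.15088×10^7 + 2.42352×10^8)/2 = 1.569304×10^8 km.
Circular speed at r₁: v₁ = √(μ/r₁) = √(1.327×10^11/7.15088×10^7) = 43.0780 km/s.
On the transfer ellipse at r₁, v² = μ(2/r − 1/a) gives v_p = √[μ(2/r₁ − 1/a_t)] = 53.5335 km/s.
First burn Δv₁ = |v_p − v₁| = 10.46 km/s.
Circular speed at r₂: v₂ = √(μ/r₂) = 23.400 km/s.
Transfer-orbit speed at r₂: v_a = √[μ(2/r₂ − 1/a_t)] = 15.796 km/s.
Second burn Δv₂ = |v₂ − v_a| = 7.604 km/s.
Total Δv = Δv₁ + Δv₂ = 18.06 km/s.

Δv = 18100 m/s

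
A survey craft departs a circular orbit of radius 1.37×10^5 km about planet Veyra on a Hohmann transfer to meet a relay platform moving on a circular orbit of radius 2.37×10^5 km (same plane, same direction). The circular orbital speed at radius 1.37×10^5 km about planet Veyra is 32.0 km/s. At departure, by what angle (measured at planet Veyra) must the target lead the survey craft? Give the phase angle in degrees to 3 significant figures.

φ = 53.8°

From the circular-orbit relation v² = μ/r at r = 1.37×10^5 km: μ = v²r = (32.0)² × 1.37×10^5 = 1.40288×10^8 km³/s².
Transfer-ellipse semi-major axis a_t = (r₁ + r₂)/2 = (1.370×10^5 + 2.370×10^5)/2 = 1.870×10^5 km.
Transfer time t = π√(a_t³/μ) = 21449 s.
The target's mean motion on its circular orbit is ω₂ = √(μ/r₂³) = 1.0266×10^-4 rad/s.
Angle swept by the target during transfer: ω₂·t = 2.202 rad = 126.2°.
The survey craft traverses 180° on the transfer ellipse, so the target must lead by 180° − 126.2° = 53.8°.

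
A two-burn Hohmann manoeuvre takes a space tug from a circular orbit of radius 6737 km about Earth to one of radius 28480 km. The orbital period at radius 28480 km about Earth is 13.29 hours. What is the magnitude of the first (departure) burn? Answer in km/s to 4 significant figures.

Δv₁ = 2.090 km/s

From Kepler's third law T² = 4π²r³/μ at r = 28480 km, T = 13.29 hours = 13.29 × 3600 s = 47844 s: μ = 4π²r³/T² = 3.98405×10^5 km³/s².
Semi-major axis of the transfer orbit: a_t = (6737 + 28480)/2 = 17608.5 km.
On the circular orbit at r = 6737 km, v_c = √(μ/r) = 7.690 km/s.
Vis-viva on the transfer ellipse at r = 6737 km gives v_t = √[μ(2/r − 1/a_t)] = 9.780 km/s.
Δv₁ = |v_t − v_c| = |9.780 − 7.690| = 2.090 km/s.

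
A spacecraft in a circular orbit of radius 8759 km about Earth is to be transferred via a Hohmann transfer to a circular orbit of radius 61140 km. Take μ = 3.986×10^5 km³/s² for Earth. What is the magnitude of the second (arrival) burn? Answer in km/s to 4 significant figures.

Transfer-ellipse semi-major axis a_t = (r₁ + r₂)/2 = (8759 + 61140)/2 = 34949.5 km.
On the circular orbit at r = 61140 km, v_c = √(μ/r) = 2.553 km/s.
Transfer-orbit speed at the same r (vis-viva, a = a_t): v_t = √[μ(2/r − 1/a_t)] = 1.278 km/s.
Δv₂ = |v_t − v_c| = |1.278 − 2.553| = 1.275 km/s.

Δv₂ = 1.275 km/s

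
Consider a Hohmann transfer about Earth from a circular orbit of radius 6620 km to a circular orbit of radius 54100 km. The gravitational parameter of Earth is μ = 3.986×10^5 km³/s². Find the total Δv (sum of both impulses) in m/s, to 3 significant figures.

Semi-major axis of the transfer orbit: a_t = (6620 + 54100)/2 = 30360 km.
At r₁ the circular-orbit speed is v₁ = √(μ/r₁) = 7.75961 km/s.
On the transfer ellipse at r₁, vis-viva gives v_p = √[μ(2/r₁ − 1/a_t)] = 10.3583 km/s.
First burn Δv₁ = |v_p − v₁| = 2.599 km/s.
Circular speed at r₂: v₂ = √(μ/r₂) = 2.7144 km/s.
Transfer-orbit speed at r₂: v_a = √[μ(2/r₂ − 1/a_t)] = 1.2675 km/s.
Second burn Δv₂ = |v₂ − v_a| = 1.447 km/s.
Total Δv = Δv₁ + Δv₂ = 4.046 km/s.

Δv = 4050 m/s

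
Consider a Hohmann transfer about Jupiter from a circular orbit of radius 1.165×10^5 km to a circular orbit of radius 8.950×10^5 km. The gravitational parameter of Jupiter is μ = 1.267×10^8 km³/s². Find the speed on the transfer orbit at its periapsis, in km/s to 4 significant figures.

Transfer-ellipse semi-major axis a_t = (r₁ + r₂)/2 = (1.165×10^5 + 8.950×10^5)/2 = 5.0575×10^5 km.
At periapsis, r = 1.165×10^5 km.
Applying v² = μ(2/r − 1/a_t): v = 43.87 km/s.

v = 43.87 km/s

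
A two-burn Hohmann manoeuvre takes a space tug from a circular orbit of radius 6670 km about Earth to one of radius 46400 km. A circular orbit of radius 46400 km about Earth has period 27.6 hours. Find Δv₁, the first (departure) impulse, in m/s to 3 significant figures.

Δv₁ = 2490 m/s

From Kepler's third law T² = 4π²r³/μ at r = 46400 km, T = 27.6 hours = 27.6 × 3600 s = 99360 s: μ = 4π²r³/T² = 3.99476×10^5 km³/s².
Semi-major axis of the transfer orbit: a_t = (6670 + 46400)/2 = 26535 km.
On the circular orbit at r = 6670 km, v_c = √(μ/r) = 7.7390 km/s.
Vis-viva on the transfer ellipse at r = 6670 km gives v_t = √[μ(2/r − 1/a_t)] = 10.234 km/s.
Δv₁ = |v_t − v_c| = |10.234 − 7.7390| = 2.495 km/s.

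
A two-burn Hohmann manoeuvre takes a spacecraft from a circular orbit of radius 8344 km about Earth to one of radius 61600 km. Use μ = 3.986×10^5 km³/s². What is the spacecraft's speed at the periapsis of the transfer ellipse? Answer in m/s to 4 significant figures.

Transfer-ellipse semi-major axis a_t = (r₁ + r₂)/2 = (8344 + 61600)/2 = 34972 km.
The periapsis of the transfer ellipse is at r = 8344 km.
Applying v² = μ(2/r − 1/a_t): v = 9.173 km/s.

v = 9173 m/s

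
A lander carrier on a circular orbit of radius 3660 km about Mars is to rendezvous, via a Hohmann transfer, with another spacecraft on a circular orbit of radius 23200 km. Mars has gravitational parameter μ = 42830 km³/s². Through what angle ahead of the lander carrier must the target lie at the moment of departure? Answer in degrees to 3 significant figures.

φ = 101°

The Hohmann ellipse has a_t = (r₁ + r₂)/2 = 13430 km.
The half-period of the transfer ellipse is t = π√(a_t³/μ) = 23626 s.
The target's mean motion on its circular orbit is ω₂ = √(μ/r₂³) = 5.8566×10^-5 rad/s.
Angle swept by the target during transfer: ω₂·t = 1.3837 rad = 79.28°.
The lander carrier traverses 180° on the transfer ellipse, so the target must lead by 180° − 79.28° = 101°.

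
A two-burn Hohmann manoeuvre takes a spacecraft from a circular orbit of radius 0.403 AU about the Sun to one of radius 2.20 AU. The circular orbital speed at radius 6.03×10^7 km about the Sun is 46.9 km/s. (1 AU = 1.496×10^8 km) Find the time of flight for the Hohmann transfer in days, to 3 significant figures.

From the circular-orbit relation v² = μ/r at r = 6.03×10^7 km: μ = v²r = (46.9)² × 6.03×10^7 = 1.32636×10^11 km³/s².
In km: r₁ = 0.403 × 1.496×10^8 = 6.02888×10^7 km; r₂ = 2.20 × 1.496×10^8 = 3.2912×10^8 km.
Semi-major axis of the transfer orbit: a_t = (6.02888×10^7 + 3.2912×10^8)/2 = 1.947044×10^8 km.
Transfer time t = π√(a_t³/μ) = π√((1.947044×10^8)³ / 1.32636×10^11) = 2.344×10^7 s.
Converting: 2.344×10^7 s ÷ 86400 s/day = 271 days.

t = 271 days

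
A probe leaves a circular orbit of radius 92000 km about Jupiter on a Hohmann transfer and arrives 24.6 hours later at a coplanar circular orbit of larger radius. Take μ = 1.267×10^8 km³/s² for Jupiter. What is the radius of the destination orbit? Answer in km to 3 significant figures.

r₂ = 8.38×10^5 km

Transfer time t = 24.6 hours = 88560 s, and t = π√(a_t³/μ).
So a_t = (μ t²/π²)^(1/3) = (1.267×10^8 × (88560)² / π²)^(1/3) = 4.6521×10^5 km.
Since a_t = (r₁ + r₂)/2, r₂ = 2a_t − r₁ = 2×4.6521×10^5 − 92000 = 8.3842×10^5 km.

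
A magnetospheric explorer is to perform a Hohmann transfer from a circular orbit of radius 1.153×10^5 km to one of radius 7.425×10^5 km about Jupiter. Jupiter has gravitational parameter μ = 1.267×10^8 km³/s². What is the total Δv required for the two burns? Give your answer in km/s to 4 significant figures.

Semi-major axis of the transfer orbit: a_t = (1.153×10^5 + 7.425×10^5)/2 = 4.289×10^5 km.
At r₁ the circular-orbit speed is v₁ = √(μ/r₁) = 33.15 km/s.
On the transfer ellipse at r₁, vis-viva equation gives v_p = √[μ(2/r₁ − 1/a_t)] = 43.62 km/s.
First burn Δv₁ = |v_p − v₁| = 10.47 km/s.
At r₂, v₂ = √(μ/r₂) = 13.063 km/s.
Transfer-orbit speed at r₂: v_a = √[μ(2/r₂ − 1/a_t)] = 6.7729 km/s.
Second burn Δv₂ = |v₂ − v_a| = 6.290 km/s.
Δv = Δv₁ + Δv₂ = 10.47 + 6.290 = 16.76 km/s.

Δv = 16.76 km/s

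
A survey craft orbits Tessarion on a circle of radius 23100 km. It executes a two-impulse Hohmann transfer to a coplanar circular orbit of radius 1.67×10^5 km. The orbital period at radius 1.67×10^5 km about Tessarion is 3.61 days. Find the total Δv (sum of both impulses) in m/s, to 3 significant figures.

Δv = 4650 m/s

From Kepler's third law T² = 4π²r³/μ at r = 1.67×10^5 km, T = 3.61 days = 3.61 × 86400 s = 3.11904×10^5 s: μ = 4π²r³/T² = 1.89002×10^6 km³/s².
Semi-major axis of the transfer orbit: a_t = (23100 + 1.670×10^5)/2 = 95050 km.
At r₁ the circular-orbit speed is v₁ = √(μ/r₁) = 9.04540 km/s.
On the transfer ellipse at r₁, vis-viva gives v_p = √[μ(2/r₁ − 1/a_t)] = 11.9897 km/s.
First burn Δv₁ = |v_p − v₁| = 2.944 km/s.
At r₂, v₂ = √(μ/r₂) = 3.364 km/s.
Transfer-orbit speed at r₂: v_a = √[μ(2/r₂ − 1/a_t)] = 1.658 km/s.
Second burn Δv₂ = |v₂ − v_a| = 1.706 km/s.
Total Δv = Δv₁ + Δv₂ = 4.650 km/s.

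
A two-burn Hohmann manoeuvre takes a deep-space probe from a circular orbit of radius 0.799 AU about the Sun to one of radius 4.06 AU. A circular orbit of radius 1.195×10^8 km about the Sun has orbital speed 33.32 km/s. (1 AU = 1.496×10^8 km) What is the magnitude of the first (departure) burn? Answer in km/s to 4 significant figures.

From the circular-orbit relation v² = μ/r at r = 1.195×10^8 km: μ = v²r = (33.32)² × 1.195×10^8 = 1.32672×10^11 km³/s².
In km: r₁ = 0.799 × 1.496×10^8 = 1.195304×10^8 km; r₂ = 4.06 × 1.496×10^8 = 6.07376×10^8 km.
The Hohmann ellipse has a_t = (r₁ + r₂)/2 = 3.634532×10^8 km.
On the circular orbit at r = 1.195304×10^8 km, v_c = √(μ/r) = 33.316 km/s.
Vis-viva on the transfer ellipse at r = 1.195304×10^8 km gives v_t = √[μ(2/r − 1/a_t)] = 43.068 km/s.
Δv₁ = |v_t − v_c| = |43.068 − 33.316| = 9.752 km/s.

Δv₁ = 9.752 km/s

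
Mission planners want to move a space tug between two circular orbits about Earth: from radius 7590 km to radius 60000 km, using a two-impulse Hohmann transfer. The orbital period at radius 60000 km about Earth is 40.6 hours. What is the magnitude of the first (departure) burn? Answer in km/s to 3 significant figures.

From Kepler's third law T² = 4π²r³/μ at r = 60000 km, T = 40.6 hours = 40.6 × 3600 s = 1.4616×10^5 s: μ = 4π²r³/T² = 3.99169×10^5 km³/s².
Transfer-ellipse semi-major axis a_t = (r₁ + r₂)/2 = (7590 + 60000)/2 = 33795 km.
On the circular orbit at r = 7590 km, v_c = √(μ/r) = 7.252 km/s.
Vis-viva on the transfer ellipse at r = 7590 km gives v_t = √[μ(2/r − 1/a_t)] = 9.663 km/s.
Δv₁ = |v_t − v_c| = |9.663 − 7.252| = 2.411 km/s.

Δv₁ = 2.41 km/s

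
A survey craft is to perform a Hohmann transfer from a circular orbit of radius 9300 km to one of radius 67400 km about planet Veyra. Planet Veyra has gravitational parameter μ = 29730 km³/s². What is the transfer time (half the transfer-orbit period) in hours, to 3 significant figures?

t = 38.0 hours

The Hohmann ellipse has a_t = (r₁ + r₂)/2 = 38350 km.
Half the transfer-orbit period gives t = π√(a_t³/μ) = 1.368×10^5 s.
Converting: 1.368×10^5 s ÷ 3600 s/hour = 38.0 hours.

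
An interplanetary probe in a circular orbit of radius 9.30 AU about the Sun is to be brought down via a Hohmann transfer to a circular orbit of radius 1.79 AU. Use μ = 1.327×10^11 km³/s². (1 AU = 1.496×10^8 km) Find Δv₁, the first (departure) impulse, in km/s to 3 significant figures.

In km: r₁ = 9.30 × 1.496×10^8 = 1.39128×10^9 km; r₂ = 1.79 × 1.496×10^8 = 2.67784×10^8 km.
Semi-major axis of the transfer orbit: a_t = (1.39128×10^9 + 2.67784×10^8)/2 = 8.29532×10^8 km.
Circular speed at r = 1.39128×10^9 km: v_c = √(μ/r) = 9.766 km/s.
Transfer-orbit speed at the same r (vis-viva, a = a_t): v_t = √[μ(2/r − 1/a_t)] = 5.549 km/s.
Δv₁ = |v_t − v_c| = |5.549 − 9.766| = 4.217 km/s.

Δv₁ = 4.22 km/s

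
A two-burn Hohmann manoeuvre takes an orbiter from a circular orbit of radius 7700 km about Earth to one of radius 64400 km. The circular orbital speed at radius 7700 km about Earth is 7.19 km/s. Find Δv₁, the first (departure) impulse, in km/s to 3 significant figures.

From the circular-orbit relation v² = μ/r at r = 7700 km: μ = v²r = (7.19)² × 7700 = 3.98060×10^5 km³/s².
Semi-major axis of the transfer orbit: a_t = (7700 + 64400)/2 = 36050 km.
On the circular orbit at r = 7700 km, v_c = √(μ/r) = 7.190 km/s.
Vis-viva on the transfer ellipse at r = 7700 km gives v_t = √[μ(2/r − 1/a_t)] = 9.610 km/s.
Δv₁ = |v_t − v_c| = |9.610 − 7.190| = 2.420 km/s.

Δv₁ = 2.42 km/s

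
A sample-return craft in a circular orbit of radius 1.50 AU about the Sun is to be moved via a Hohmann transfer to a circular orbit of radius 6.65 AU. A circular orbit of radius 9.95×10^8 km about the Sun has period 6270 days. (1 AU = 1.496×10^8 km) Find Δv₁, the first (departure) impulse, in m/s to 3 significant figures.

From Kepler's third law T² = 4π²r³/μ at r = 9.95×10^8 km, T = 6270 days = 6270 × 86400 s = 5.41728×10^8 s: μ = 4π²r³/T² = 1.32515×10^11 km³/s².
In km: r₁ = 1.50 × 1.496×10^8 = 2.244×10^8 km; r₂ = 6.65 × 1.496×10^8 = 9.9484×10^8 km.
Transfer-ellipse semi-major axis a_t = (r₁ + r₂)/2 = (2.244×10^8 + 9.9484×10^8)/2 = 6.0962×10^8 km.
Circular speed at r = 2.244×10^8 km: v_c = √(μ/r) = 24.301 km/s.
Transfer-orbit speed at the same r (vis-viva, a = a_t): v_t = √[μ(2/r − 1/a_t)] = 31.043 km/s.
Δv₁ = |v_t − v_c| = |31.043 − 24.301| = 6.742 km/s.

Δv₁ = 6740 m/s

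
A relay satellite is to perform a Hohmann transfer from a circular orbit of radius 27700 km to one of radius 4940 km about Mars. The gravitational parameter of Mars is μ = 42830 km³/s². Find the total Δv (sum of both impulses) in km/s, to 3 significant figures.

Δv = 1.45 km/s

Transfer-ellipse semi-major axis a_t = (r₁ + r₂)/2 = (27700 + 4940)/2 = 16320 km.
Circular speed at r₁: v₁ = √(μ/r₁) = √(42830/27700) = 1.24347 km/s.
Transfer-orbit speed at r₁ (vis-viva equation): v_a = √[μ(2/r₁ − 1/a_t)] = 0.684128 km/s.
First burn Δv₁ = |v_a − v₁| = 0.5593 km/s.
At r₂, v₂ = √(μ/r₂) = 2.9445 km/s.
Transfer-orbit speed at r₂: v_p = √[μ(2/r₂ − 1/a_t)] = 3.8361 km/s.
Second burn Δv₂ = |v₂ − v_p| = 0.8916 km/s.
Total Δv = Δv₁ + Δv₂ = 1.451 km/s.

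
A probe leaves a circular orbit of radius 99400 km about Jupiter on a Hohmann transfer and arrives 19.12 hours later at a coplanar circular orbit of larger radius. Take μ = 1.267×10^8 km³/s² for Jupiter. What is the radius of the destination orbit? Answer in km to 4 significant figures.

r₂ = 6.871×10^5 km

Transfer time t = 19.12 hours = 68832 s, and t = π√(a_t³/μ).
So a_t = (μ t²/π²)^(1/3) = (1.267×10^8 × (68832)² / π²)^(1/3) = 3.9327×10^5 km.
Since a_t = (r₁ + r₂)/2, r₂ = 2a_t − r₁ = 2×3.9327×10^5 − 99400 = 6.8714×10^5 km.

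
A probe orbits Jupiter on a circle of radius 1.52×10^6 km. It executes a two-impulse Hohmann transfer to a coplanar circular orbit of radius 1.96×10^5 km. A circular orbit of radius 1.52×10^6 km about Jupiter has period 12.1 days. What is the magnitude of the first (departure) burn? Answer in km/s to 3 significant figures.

Δv₁ = 4.77 km/s

From Kepler's third law T² = 4π²r³/μ at r = 1.52×10^6 km, T = 12.1 days = 12.1 × 86400 s = 1.04544×10^6 s: μ = 4π²r³/T² = 1.26851×10^8 km³/s².
Semi-major axis of the transfer orbit: a_t = (1.520×10^6 + 1.960×10^5)/2 = 8.580×10^5 km.
Circular speed at r = 1.520×10^6 km: v_c = √(μ/r) = 9.135 km/s.
Transfer-orbit speed at the same r (vis-viva, a = a_t): v_t = √[μ(2/r − 1/a_t)] = 4.366 km/s.
Δv₁ = |v_t − v_c| = |4.366 − 9.135| = 4.769 km/s.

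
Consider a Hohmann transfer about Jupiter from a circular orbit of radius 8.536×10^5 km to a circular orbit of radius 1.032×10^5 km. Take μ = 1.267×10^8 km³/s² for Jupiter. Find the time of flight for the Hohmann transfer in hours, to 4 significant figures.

t = 25.65 hours

Semi-major axis of the transfer orbit: a_t = (8.536×10^5 + 1.032×10^5)/2 = 4.784×10^5 km.
Transfer time t = π√(a_t³/μ) = π√((4.784×10^5)³ / 1.267×10^8) = 92350 s.
Converting: 92350 s ÷ 3600 s/hour = 25.65 hours.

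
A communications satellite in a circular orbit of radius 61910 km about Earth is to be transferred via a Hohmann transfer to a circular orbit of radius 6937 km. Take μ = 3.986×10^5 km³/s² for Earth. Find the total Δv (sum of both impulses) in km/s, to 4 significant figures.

Δv = 3.984 km/s

Transfer-ellipse semi-major axis a_t = (r₁ + r₂)/2 = (61910 + 6937)/2 = 34423.5 km.
At r₁ the circular-orbit speed is v₁ = √(μ/r₁) = 2.5374 km/s.
On the transfer ellipse at r₁, v² = μ(2/r − 1/a) gives v_a = √[μ(2/r₁ − 1/a_t)] = 1.1391 km/s.
First burn Δv₁ = |v_a − v₁| = 1.3983 km/s.
Circular speed at r₂: v₂ = √(μ/r₂) = 7.580237 km/s.
Transfer-orbit speed at r₂: v_p = √[μ(2/r₂ − 1/a_t)] = 10.16566 km/s.
Second burn Δv₂ = |v₂ − v_p| = 2.5854 km/s.
Δv = Δv₁ + Δv₂ = 1.3983 + 2.5854 = 3.984 km/s.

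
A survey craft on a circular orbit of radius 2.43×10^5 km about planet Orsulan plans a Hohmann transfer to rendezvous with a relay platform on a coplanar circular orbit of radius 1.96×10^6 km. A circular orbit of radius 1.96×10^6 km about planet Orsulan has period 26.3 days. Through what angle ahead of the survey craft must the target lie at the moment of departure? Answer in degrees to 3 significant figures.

From Kepler's third law T² = 4π²r³/μ at r = 1.96×10^6 km, T = 26.3 days = 26.3 × 86400 s = 2.27232×10^6 s: μ = 4π²r³/T² = 5.75690×10^7 km³/s².
Semi-major axis of the transfer orbit: a_t = (2.430×10^5 + 1.960×10^6)/2 = 1.1015×10^6 km.
Transfer time t = π√(a_t³/μ) = 4.78666×10^5 s.
The target's mean motion on its circular orbit is ω₂ = √(μ/r₂³) = 2.76510×10^-6 rad/s.
Angle swept by the target during transfer: ω₂·t = 1.32356 rad = 75.83°.
Arrival is 180° from departure on the ellipse, so φ = 180° − 75.83° = 104°.

φ = 104°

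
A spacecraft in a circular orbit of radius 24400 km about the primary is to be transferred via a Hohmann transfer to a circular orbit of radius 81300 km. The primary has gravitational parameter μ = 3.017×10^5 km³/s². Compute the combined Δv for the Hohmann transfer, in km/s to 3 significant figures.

The Hohmann ellipse has a_t = (r₁ + r₂)/2 = 52850 km.
At r₁ the circular-orbit speed is v₁ = √(μ/r₁) = 3.5164 km/s.
On the transfer ellipse at r₁, v² = μ(2/r − 1/a) gives v_p = √[μ(2/r₁ − 1/a_t)] = 4.3613 km/s.
First burn Δv₁ = |v_p − v₁| = 0.8449 km/s.
Circular speed at r₂: v₂ = √(μ/r₂) = 1.9264 km/s.
Transfer-orbit speed at r₂: v_a = √[μ(2/r₂ − 1/a_t)] = 1.3089 km/s.
Second burn Δv₂ = |v₂ − v_a| = 0.6175 km/s.
Δv = Δv₁ + Δv₂ = 0.8449 + 0.6175 = 1.462 km/s.

Δv = 1.46 km/s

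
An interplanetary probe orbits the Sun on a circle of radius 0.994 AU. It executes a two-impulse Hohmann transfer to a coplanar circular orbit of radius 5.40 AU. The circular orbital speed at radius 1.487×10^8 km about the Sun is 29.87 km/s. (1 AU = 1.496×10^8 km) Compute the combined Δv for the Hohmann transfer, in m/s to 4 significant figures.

From the circular-orbit relation v² = μ/r at r = 1.487×10^8 km: μ = v²r = (29.87)² × 1.487×10^8 = 1.32673×10^11 km³/s².
In km: r₁ = 0.994 × 1.496×10^8 = 1.487024×10^8 km; r₂ = 5.40 × 1.496×10^8 = 8.0784×10^8 km.
Semi-major axis of the transfer orbit: a_t = (1.487024×10^8 + 8.0784×10^8)/2 = 4.782712×10^8 km.
Circular speed at r₁: v₁ = √(μ/r₁) = √(1.32673×10^11/1.487024×10^8) = 29.87 km/s.
On the transfer ellipse at r₁, v² = μ(2/r − 1/a) gives v_p = √[μ(2/r₁ − 1/a_t)] = 38.82 km/s.
First burn Δv₁ = |v_p − v₁| = 8.950 km/s.
Circular speed at r₂: v₂ = √(μ/r₂) = 12.815 km/s.
Transfer-orbit speed at r₂: v_a = √[μ(2/r₂ − 1/a_t)] = 7.1458 km/s.
Second burn Δv₂ = |v₂ − v_a| = 5.669 km/s.
Total Δv = Δv₁ + Δv₂ = 14.62 km/s.

Δv = 14620 m/s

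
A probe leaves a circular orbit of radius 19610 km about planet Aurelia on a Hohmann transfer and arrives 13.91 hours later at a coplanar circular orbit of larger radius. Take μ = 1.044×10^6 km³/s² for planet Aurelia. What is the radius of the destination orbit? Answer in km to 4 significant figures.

r₂ = 1.089×10^5 km

Transfer time t = 13.91 hours = 50076 s, and t = π√(a_t³/μ).
So a_t = (μ t²/π²)^(1/3) = (1.044×10^6 × (50076)² / π²)^(1/3) = 64252 km.
Since a_t = (r₁ + r₂)/2, r₂ = 2a_t − r₁ = 2×64252 − 19610 = 1.08894×10^5 km.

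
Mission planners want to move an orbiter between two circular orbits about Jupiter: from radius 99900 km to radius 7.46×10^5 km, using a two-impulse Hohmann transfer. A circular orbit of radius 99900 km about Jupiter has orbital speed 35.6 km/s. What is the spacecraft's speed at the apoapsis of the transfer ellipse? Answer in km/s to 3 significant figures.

From the circular-orbit relation v² = μ/r at r = 99900 km: μ = v²r = (35.6)² × 99900 = 1.26609×10^8 km³/s².
The Hohmann ellipse has a_t = (r₁ + r₂)/2 = 4.2295×10^5 km.
At apoapsis, r = 7.460×10^5 km.
Applying v² = μ(2/r − 1/a_t): v = 6.331 km/s.

v = 6.33 km/s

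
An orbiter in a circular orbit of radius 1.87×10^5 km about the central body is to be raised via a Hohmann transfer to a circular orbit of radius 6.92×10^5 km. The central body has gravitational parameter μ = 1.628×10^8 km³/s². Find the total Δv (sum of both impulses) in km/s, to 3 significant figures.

The Hohmann ellipse has a_t = (r₁ + r₂)/2 = 4.395×10^5 km.
At r₁ the circular-orbit speed is v₁ = √(μ/r₁) = 29.506 km/s.
On the transfer ellipse at r₁, v² = μ(2/r − 1/a) gives v_p = √[μ(2/r₁ − 1/a_t)] = 37.024 km/s.
First burn Δv₁ = |v_p − v₁| = 7.518 km/s.
Circular speed at r₂: v₂ = √(μ/r₂) = 15.338 km/s.
Transfer-orbit speed at r₂: v_a = √[μ(2/r₂ − 1/a_t)] = 10.005 km/s.
Second burn Δv₂ = |v₂ − v_a| = 5.333 km/s.
Δv = Δv₁ + Δv₂ = 7.518 + 5.333 = 12.85 km/s.

Δv = 12.9 km/s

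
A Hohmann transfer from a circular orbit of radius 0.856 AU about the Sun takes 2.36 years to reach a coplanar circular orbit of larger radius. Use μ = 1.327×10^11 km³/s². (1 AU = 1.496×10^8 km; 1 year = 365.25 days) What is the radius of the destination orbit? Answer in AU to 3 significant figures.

r₂ = 4.77 AU

In km: r₁ = 0.856 × 1.496×10^8 = 1.280576×10^8 km.
Transfer time t = 2.36 years × 365.25 × 86400 s = 7.4475936×10^7 s, and t = π√(a_t³/μ).
So a_t = (μ t²/π²)^(1/3) = (1.327×10^11 × (7.4475936×10^7)² / π²)^(1/3) = 4.2092×10^8 km.
Since a_t = (r₁ + r₂)/2, r₂ = 2a_t − r₁ = 2×4.2092×10^8 − 1.280576×10^8 = 7.137824×10^8 km.
In AU: r₂ = 7.137824×10^8 / 1.496×10^8 = 4.77 AU.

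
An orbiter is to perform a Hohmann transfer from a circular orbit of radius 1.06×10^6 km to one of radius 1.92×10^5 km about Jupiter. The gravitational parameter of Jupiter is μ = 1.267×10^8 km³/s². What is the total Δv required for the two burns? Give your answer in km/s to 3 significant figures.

Δv = 12.6 km/s

Transfer-ellipse semi-major axis a_t = (r₁ + r₂)/2 = (1.060×10^6 + 1.920×10^5)/2 = 6.260×10^5 km.
At r₁ the circular-orbit speed is v₁ = √(μ/r₁) = 10.933 km/s.
Transfer-orbit speed at r₁ (vis-viva): v_a = √[μ(2/r₁ − 1/a_t)] = 6.0548 km/s.
First burn Δv₁ = |v_a − v₁| = 4.878 km/s.
At r₂, v₂ = √(μ/r₂) = 25.688 km/s.
Transfer-orbit speed at r₂: v_p = √[μ(2/r₂ − 1/a_t)] = 33.427 km/s.
Second burn Δv₂ = |v₂ − v_p| = 7.739 km/s.
Total Δv = Δv₁ + Δv₂ = 12.62 km/s.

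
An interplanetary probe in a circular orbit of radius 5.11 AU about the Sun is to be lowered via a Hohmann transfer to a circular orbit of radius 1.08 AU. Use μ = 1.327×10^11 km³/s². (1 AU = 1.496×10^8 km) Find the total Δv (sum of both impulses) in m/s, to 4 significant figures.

Δv = 13560 m/s

In km: r₁ = 5.11 × 1.496×10^8 = 7.64456×10^8 km; r₂ = 1.08 × 1.496×10^8 = 1.61568×10^8 km.
Semi-major axis of the transfer orbit: a_t = (7.64456×10^8 + 1.61568×10^8)/2 = 4.63012×10^8 km.
Circular speed at r₁: v₁ = √(μ/r₁) = √(1.327×10^11/7.64456×10^8) = 13.175 km/s.
Transfer-orbit speed at r₁ (v² = μ(2/r − 1/a)): v_a = √[μ(2/r₁ − 1/a_t)] = 7.7829 km/s.
First burn Δv₁ = |v_a − v₁| = 5.392 km/s.
Circular speed at r₂: v₂ = √(μ/r₂) = 28.659 km/s.
Transfer-orbit speed at r₂: v_p = √[μ(2/r₂ − 1/a_t)] = 36.825 km/s.
Second burn Δv₂ = |v₂ − v_p| = 8.166 km/s.
Total Δv = Δv₁ + Δv₂ = 13.56 km/s.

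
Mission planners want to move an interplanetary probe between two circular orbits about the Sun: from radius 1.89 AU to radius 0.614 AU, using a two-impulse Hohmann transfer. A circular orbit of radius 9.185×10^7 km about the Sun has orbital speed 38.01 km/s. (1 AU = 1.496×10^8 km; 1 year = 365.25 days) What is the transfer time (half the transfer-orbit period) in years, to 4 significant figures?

t = 0.7005 years

From the circular-orbit relation v² = μ/r at r = 9.185×10^7 km: μ = v²r = (38.01)² × 9.185×10^7 = 1.32701×10^11 km³/s².
In km: r₁ = 1.89 × 1.496×10^8 = 2.82744×10^8 km; r₂ = 0.614 × 1.496×10^8 = 9.18544×10^7 km.
Transfer-ellipse semi-major axis a_t = (r₁ + r₂)/2 = (2.82744×10^8 + 9.18544×10^7)/2 = 1.872992×10^8 km.
By Kepler's third law the transfer-orbit period is T = 2π√(a_t³/μ), so t = T/2 = 2.2106×10^7 s.
Converting: 2.2106×10^7 s ÷ 3.15576×10^7 s/year (365.25 × 86400) = 0.7005 years.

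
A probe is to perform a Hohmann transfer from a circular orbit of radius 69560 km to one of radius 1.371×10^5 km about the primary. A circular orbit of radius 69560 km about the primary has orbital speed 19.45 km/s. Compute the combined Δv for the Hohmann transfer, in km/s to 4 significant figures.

Δv = 5.441 km/s

From the circular-orbit relation v² = μ/r at r = 69560 km: μ = v²r = (19.45)² × 69560 = 2.63147×10^7 km³/s².
The Hohmann ellipse has a_t = (r₁ + r₂)/2 = 1.0333×10^5 km.
At r₁ the circular-orbit speed is v₁ = √(μ/r₁) = 19.450 km/s.
On the transfer ellipse at r₁, vis-viva equation gives v_p = √[μ(2/r₁ − 1/a_t)] = 22.404 km/s.
First burn Δv₁ = |v_p − v₁| = 2.954 km/s.
At r₂, v₂ = √(μ/r₂) = 13.854 km/s.
Transfer-orbit speed at r₂: v_a = √[μ(2/r₂ − 1/a_t)] = 11.367 km/s.
Second burn Δv₂ = |v₂ − v_a| = 2.487 km/s.
Total Δv = Δv₁ + Δv₂ = 5.441 km/s.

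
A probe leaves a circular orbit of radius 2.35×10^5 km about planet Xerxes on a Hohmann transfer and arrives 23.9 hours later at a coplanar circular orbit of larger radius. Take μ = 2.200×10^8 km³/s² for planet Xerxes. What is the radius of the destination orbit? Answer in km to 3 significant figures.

Transfer time t = 23.9 hours = 86040 s, and t = π√(a_t³/μ).
So a_t = (μ t²/π²)^(1/3) = (2.200×10^8 × (86040)² / π²)^(1/3) = 5.4850×10^5 km.
Since a_t = (r₁ + r₂)/2, r₂ = 2a_t − r₁ = 2×5.4850×10^5 − 2.350×10^5 = 8.620×10^5 km.

r₂ = 8.62×10^5 km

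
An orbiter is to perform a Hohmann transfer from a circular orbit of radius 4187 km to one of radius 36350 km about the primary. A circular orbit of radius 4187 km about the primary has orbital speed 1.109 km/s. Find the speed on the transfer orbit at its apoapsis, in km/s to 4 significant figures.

From the circular-orbit relation v² = μ/r at r = 4187 km: μ = v²r = (1.109)² × 4187 = 5149.51 km³/s².
The Hohmann ellipse has a_t = (r₁ + r₂)/2 = 20268.5 km.
The apoapsis of the transfer ellipse is at r = 36350 km.
Applying v² = μ(2/r − 1/a_t): v = 0.1711 km/s.

v = 0.1711 km/s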